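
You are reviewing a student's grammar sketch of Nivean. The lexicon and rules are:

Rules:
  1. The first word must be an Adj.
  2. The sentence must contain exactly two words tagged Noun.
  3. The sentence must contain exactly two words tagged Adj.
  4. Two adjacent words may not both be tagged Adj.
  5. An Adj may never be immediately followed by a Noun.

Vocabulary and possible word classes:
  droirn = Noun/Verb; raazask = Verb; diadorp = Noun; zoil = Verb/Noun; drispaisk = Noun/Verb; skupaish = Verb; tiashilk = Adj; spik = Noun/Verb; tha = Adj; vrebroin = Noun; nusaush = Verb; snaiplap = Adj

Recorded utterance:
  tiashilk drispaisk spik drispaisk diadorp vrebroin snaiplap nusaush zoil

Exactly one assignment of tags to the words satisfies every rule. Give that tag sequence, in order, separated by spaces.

Adj Verb Verb Verb Noun Noun Adj Verb Verb

Candidates per position — 1:tiashilk {Adj}; 2:drispaisk {Noun,Verb}; 3:spik {Noun,Verb}; 4:drispaisk {Noun,Verb}; 5:diadorp {Noun}; 6:vrebroin {Noun}; 7:snaiplap {Adj}; 8:nusaush {Verb}; 9:zoil {Verb,Noun}.
At position 2, choosing Noun makes rule 2 impossible to satisfy; hence Verb.
At position 3, choosing Noun makes rule 2 impossible to satisfy; hence Verb.
At position 4, choosing Noun makes rule 2 impossible to satisfy; hence Verb.
At position 9, choosing Noun makes rule 2 impossible to satisfy; hence Verb.
So the tagging must be: Adj Verb Verb Verb Noun Noun Adj Verb Verb.
Checking: rule 1 ok; rule 2 ok; rule 3 ok; rule 4 ok; rule 5 ok.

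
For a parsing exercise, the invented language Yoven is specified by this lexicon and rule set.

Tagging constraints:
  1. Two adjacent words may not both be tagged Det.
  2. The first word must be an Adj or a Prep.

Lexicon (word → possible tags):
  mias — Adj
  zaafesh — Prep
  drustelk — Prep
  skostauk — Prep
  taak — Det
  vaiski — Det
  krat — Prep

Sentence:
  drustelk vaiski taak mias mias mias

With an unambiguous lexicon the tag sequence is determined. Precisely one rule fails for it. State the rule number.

Fixed tagging: Prep Det Det Adj Adj Adj.
Rule check: R1 violated, R2 holds.
Only rule 1 fails.

1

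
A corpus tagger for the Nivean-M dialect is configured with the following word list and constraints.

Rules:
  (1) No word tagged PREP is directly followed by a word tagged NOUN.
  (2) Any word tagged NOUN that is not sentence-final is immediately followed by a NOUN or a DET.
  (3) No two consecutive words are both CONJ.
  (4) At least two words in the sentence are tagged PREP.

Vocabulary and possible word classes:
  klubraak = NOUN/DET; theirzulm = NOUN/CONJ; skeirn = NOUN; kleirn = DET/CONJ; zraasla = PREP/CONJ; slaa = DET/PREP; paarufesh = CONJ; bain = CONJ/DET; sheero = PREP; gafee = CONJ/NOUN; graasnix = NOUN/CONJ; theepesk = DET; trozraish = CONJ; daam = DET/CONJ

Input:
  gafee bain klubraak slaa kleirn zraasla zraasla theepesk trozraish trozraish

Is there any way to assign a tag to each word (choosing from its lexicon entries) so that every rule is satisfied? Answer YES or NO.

NO

Candidates per position — 1:gafee {CONJ,NOUN}; 2:bain {CONJ,DET}; 3:klubraak {NOUN,DET}; 4:slaa {DET,PREP}; 5:kleirn {DET,CONJ}; 6:zraasla {PREP,CONJ}; 7:zraasla {PREP,CONJ}; 8:theepesk {DET}; 9:trozraish {CONJ}; 10:trozraish {CONJ}.
Rule 3 cannot be satisfied by any choice of tags from the lexicon.
So there is no consistent tagging.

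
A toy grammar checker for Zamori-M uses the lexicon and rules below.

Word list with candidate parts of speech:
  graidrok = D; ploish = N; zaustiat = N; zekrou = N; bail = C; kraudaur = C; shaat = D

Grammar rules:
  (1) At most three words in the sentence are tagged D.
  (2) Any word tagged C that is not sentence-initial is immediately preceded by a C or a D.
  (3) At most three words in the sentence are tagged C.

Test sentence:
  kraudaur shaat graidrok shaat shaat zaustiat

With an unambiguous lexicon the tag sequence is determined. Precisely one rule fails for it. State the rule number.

1

Fixed tagging: C D D D D N.
Rule check: R1 violated, R2 holds, R3 holds.
Only rule 1 fails.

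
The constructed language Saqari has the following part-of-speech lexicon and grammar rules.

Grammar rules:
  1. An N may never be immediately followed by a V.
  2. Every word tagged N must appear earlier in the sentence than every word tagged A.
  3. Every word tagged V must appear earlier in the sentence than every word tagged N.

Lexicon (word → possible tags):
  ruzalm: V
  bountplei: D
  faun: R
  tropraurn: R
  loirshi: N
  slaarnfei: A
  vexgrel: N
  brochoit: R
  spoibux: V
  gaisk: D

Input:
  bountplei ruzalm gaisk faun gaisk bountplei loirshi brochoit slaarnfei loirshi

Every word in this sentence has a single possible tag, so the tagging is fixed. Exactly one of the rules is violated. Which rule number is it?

Fixed tagging: D V D R D D N R A N.
Checking each rule: R1 pass, R2 fail, R3 pass.
Only rule 2 fails.

2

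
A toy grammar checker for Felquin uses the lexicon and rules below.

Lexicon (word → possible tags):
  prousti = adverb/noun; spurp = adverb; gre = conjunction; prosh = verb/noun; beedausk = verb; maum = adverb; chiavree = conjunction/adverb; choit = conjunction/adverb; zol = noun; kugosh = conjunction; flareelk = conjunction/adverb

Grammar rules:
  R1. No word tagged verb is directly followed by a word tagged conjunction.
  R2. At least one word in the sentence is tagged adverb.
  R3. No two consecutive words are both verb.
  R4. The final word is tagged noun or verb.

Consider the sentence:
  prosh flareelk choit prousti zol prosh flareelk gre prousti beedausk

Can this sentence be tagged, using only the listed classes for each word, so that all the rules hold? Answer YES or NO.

YES

Candidates per position — 1:prosh {verb,noun}; 2:flareelk {conjunction,adverb}; 3:choit {conjunction,adverb}; 4:prousti {adverb,noun}; 5:zol {noun}; 6:prosh {verb,noun}; 7:flareelk {conjunction,adverb}; 8:gre {conjunction}; 9:prousti {adverb,noun}; 10:beedausk {verb}.
One satisfying assignment: verb adverb adverb adverb noun noun adverb conjunction adverb verb.
Verifying each rule — rule 1 satisfied; rule 2 satisfied; rule 3 satisfied; rule 4 satisfied.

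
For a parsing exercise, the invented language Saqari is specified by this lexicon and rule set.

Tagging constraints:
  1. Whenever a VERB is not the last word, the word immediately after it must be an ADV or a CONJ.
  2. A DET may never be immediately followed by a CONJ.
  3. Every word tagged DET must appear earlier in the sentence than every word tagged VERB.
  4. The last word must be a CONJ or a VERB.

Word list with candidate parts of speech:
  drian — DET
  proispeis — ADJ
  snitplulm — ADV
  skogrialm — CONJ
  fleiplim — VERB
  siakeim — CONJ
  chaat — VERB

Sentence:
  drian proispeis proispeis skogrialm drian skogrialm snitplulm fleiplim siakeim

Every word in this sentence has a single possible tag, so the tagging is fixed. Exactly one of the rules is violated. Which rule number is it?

2

Fixed tagging: DET ADJ ADJ CONJ DET CONJ ADV VERB CONJ.
Rule check: R1 ok, R2 fails, R3 ok, R4 ok.
Only rule 2 fails.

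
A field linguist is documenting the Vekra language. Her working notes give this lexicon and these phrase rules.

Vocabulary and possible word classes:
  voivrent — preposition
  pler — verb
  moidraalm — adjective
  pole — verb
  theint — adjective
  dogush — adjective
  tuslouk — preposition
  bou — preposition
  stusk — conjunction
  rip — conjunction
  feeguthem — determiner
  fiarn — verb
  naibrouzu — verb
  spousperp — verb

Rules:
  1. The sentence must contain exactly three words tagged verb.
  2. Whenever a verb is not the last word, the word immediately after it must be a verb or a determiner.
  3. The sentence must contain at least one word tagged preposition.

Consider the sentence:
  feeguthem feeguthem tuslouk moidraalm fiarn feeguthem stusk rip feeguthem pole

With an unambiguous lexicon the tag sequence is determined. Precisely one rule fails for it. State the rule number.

Fixed tagging: determiner determiner preposition adjective verb determiner conjunction conjunction determiner verb.
Checking each rule: R1 violated, R2 holds, R3 holds.
Only rule 1 fails.

1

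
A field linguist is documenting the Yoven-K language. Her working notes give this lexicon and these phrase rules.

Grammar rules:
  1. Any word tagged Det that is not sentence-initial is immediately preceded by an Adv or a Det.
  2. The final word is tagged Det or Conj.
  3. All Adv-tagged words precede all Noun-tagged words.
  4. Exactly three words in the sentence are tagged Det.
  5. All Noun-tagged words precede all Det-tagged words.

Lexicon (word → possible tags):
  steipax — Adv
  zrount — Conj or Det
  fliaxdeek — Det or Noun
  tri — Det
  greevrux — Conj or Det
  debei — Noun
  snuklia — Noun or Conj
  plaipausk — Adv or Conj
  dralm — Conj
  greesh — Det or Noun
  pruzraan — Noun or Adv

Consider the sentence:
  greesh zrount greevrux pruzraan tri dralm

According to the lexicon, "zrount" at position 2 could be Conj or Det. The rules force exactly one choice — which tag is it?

Candidates per position — 1:greesh {Det,Noun}; 2:zrount {Conj,Det}; 3:greevrux {Conj,Det}; 4:pruzraan {Noun,Adv}; 5:tri {Det}; 6:dralm {Conj}.
Position 4: Noun is ruled out by rule 1; that leaves Adv.
Position 1: Noun is ruled out by rule 3; that leaves Det.
Position 2: the remaining choice is settled jointly with positions 3 — only Det at position 2 is part of a tagging that satisfies every rule.
The unique satisfying tagging is: Det Det Conj Adv Det Conj.
Rule-by-rule: rule 1 holds; rule 2 holds; rule 3 holds; rule 4 holds; rule 5 holds.

Det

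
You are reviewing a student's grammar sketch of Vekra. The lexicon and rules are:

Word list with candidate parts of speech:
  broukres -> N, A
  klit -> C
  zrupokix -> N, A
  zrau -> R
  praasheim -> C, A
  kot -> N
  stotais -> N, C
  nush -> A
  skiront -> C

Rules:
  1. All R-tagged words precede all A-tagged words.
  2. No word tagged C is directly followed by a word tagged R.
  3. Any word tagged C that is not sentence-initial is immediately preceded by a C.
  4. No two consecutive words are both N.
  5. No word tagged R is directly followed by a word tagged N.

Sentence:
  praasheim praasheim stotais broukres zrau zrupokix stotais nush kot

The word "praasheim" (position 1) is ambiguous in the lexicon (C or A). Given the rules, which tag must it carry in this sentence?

C

Candidates per position — 1:praasheim {C,A}; 2:praasheim {C,A}; 3:stotais {N,C}; 4:broukres {N,A}; 5:zrau {R}; 6:zrupokix {N,A}; 7:stotais {N,C}; 8:nush {A}; 9:kot {N}.
If word 1 were A, no tagging could satisfy rule 1; so word 1 is C.
If word 2 were A, no tagging could satisfy rule 1; so word 2 is C.
If word 4 were A, no tagging could satisfy rule 1; so word 4 is N.
If word 6 were N, no tagging could satisfy rule 5; so word 6 is A.
If word 7 were C, no tagging could satisfy rule 3; so word 7 is N.
If word 3 were N, no tagging could satisfy rule 4; so word 3 is C.
The unique satisfying tagging is: C C C N R A N A N.
Checking: rule 1 holds; rule 2 holds; rule 3 holds; rule 4 holds; rule 5 holds.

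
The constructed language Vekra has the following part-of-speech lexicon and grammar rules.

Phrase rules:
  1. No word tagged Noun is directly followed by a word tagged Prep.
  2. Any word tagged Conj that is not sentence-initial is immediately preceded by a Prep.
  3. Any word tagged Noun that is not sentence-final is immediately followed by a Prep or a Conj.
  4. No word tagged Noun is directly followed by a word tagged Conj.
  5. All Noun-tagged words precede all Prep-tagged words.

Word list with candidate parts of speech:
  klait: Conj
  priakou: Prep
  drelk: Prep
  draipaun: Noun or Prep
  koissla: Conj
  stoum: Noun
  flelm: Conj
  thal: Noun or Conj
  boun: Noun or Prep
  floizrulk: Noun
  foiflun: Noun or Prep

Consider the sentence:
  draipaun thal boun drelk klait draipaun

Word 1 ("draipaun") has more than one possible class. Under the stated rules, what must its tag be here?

Candidates per position — 1:draipaun {Noun,Prep}; 2:thal {Noun,Conj}; 3:boun {Noun,Prep}; 4:drelk {Prep}; 5:klait {Conj}; 6:draipaun {Noun,Prep}.
Position 2: Noun is ruled out by rule 1; that leaves Conj.
Position 3: Noun is ruled out by rule 1; that leaves Prep.
Position 6: Noun is ruled out by rule 5; that leaves Prep.
Position 1: Noun is ruled out by rule 2; that leaves Prep.
The only consistent sequence is: Prep Conj Prep Prep Conj Prep.
Rule-by-rule: rule 1 ok; rule 2 ok; rule 3 ok; rule 4 ok; rule 5 ok.

Prep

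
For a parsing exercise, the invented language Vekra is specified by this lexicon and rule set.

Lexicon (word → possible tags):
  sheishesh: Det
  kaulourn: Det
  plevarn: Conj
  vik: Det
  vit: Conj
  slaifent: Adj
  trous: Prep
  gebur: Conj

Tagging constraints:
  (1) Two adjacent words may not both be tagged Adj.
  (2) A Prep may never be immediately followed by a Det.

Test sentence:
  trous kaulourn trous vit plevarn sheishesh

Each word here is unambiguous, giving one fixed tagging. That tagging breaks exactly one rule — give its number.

Fixed tagging: Prep Det Prep Conj Conj Det.
Rule check: R1 pass, R2 fail.
Only rule 2 fails.

2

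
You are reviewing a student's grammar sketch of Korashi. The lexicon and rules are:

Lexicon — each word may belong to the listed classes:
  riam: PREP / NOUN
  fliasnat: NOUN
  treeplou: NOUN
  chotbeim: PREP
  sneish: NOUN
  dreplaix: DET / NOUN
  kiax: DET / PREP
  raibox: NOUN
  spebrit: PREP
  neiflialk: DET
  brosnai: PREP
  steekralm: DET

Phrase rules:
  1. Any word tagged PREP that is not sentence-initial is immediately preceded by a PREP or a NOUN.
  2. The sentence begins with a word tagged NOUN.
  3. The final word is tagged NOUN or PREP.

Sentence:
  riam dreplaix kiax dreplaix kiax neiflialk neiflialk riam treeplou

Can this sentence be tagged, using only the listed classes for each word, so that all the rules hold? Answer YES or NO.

Candidates per position — 1:riam {PREP,NOUN}; 2:dreplaix {DET,NOUN}; 3:kiax {DET,PREP}; 4:dreplaix {DET,NOUN}; 5:kiax {DET,PREP}; 6:neiflialk {DET}; 7:neiflialk {DET}; 8:riam {PREP,NOUN}; 9:treeplou {NOUN}.
One satisfying assignment: NOUN NOUN DET NOUN PREP DET DET NOUN NOUN.
Check: rule 1 ok; rule 2 ok; rule 3 ok.

YES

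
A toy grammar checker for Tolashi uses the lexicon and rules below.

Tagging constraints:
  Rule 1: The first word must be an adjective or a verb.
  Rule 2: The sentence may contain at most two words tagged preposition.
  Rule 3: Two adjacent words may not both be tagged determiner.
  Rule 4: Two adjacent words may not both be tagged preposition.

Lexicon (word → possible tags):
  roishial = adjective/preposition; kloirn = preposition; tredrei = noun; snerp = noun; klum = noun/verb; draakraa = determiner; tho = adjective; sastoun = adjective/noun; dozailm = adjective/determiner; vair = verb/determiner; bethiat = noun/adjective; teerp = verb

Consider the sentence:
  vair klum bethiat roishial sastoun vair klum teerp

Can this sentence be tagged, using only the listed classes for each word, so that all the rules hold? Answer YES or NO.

Candidates per position — 1:vair {verb,determiner}; 2:klum {noun,verb}; 3:bethiat {noun,adjective}; 4:roishial {adjective,preposition}; 5:sastoun {adjective,noun}; 6:vair {verb,determiner}; 7:klum {noun,verb}; 8:teerp {verb}.
One satisfying assignment: verb noun adjective preposition noun determiner noun verb.
Checking: rule 1 satisfied; rule 2 satisfied; rule 3 satisfied; rule 4 satisfied.

YES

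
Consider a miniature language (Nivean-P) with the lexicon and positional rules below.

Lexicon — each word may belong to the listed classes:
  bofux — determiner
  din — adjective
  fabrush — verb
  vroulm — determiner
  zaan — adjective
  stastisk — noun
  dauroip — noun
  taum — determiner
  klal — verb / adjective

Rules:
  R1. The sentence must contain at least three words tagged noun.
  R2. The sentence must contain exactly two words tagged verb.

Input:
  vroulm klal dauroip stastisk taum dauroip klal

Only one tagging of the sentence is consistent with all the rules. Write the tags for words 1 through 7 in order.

determiner verb noun noun determiner noun verb

Candidates per position — 1:vroulm {determiner}; 2:klal {verb,adjective}; 3:dauroip {noun}; 4:stastisk {noun}; 5:taum {determiner}; 6:dauroip {noun}; 7:klal {verb,adjective}.
Position 2: adjective is ruled out by rule 2; that leaves verb.
Position 7: adjective is ruled out by rule 2; that leaves verb.
The only consistent sequence is: determiner verb noun noun determiner noun verb.
Verifying each rule — rule 1 holds; rule 2 holds.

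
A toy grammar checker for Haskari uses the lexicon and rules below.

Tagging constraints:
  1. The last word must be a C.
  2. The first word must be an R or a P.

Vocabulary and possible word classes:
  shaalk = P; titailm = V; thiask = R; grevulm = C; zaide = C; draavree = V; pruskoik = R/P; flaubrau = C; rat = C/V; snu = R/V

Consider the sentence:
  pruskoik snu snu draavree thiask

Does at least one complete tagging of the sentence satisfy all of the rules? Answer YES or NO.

Candidates per position — 1:pruskoik {R,P}; 2:snu {R,V}; 3:snu {R,V}; 4:draavree {V}; 5:thiask {R}.
Rule 1 cannot be satisfied by any choice of tags from the lexicon.
So there is no consistent tagging.

NO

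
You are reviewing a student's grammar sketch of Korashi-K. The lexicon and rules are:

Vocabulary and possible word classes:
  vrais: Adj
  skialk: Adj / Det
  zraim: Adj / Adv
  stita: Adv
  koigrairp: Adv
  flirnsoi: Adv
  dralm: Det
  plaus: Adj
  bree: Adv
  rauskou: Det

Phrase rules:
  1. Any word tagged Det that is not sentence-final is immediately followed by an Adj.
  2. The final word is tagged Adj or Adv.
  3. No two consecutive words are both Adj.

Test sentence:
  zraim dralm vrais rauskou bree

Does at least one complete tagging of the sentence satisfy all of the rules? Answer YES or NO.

Candidates per position — 1:zraim {Adj,Adv}; 2:dralm {Det}; 3:vrais {Adj}; 4:rauskou {Det}; 5:bree {Adv}.
Rule 1 cannot be satisfied by any choice of tags from the lexicon.
So there is no consistent tagging.

NO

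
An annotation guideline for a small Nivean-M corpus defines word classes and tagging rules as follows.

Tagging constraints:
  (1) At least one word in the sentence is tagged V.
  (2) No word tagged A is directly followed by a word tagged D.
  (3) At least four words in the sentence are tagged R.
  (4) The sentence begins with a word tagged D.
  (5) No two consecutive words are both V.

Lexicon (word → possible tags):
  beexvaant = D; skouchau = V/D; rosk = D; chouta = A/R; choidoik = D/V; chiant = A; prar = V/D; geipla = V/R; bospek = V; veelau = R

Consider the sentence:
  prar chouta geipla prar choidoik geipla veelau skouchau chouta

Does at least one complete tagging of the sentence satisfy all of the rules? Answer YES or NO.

YES

Candidates per position — 1:prar {V,D}; 2:chouta {A,R}; 3:geipla {V,R}; 4:prar {V,D}; 5:choidoik {D,V}; 6:geipla {V,R}; 7:veelau {R}; 8:skouchau {V,D}; 9:chouta {A,R}.
One satisfying assignment: D A R D V R R D R.
Verifying each rule — rule 1 ✓; rule 2 ✓; rule 3 ✓; rule 4 ✓; rule 5 ✓.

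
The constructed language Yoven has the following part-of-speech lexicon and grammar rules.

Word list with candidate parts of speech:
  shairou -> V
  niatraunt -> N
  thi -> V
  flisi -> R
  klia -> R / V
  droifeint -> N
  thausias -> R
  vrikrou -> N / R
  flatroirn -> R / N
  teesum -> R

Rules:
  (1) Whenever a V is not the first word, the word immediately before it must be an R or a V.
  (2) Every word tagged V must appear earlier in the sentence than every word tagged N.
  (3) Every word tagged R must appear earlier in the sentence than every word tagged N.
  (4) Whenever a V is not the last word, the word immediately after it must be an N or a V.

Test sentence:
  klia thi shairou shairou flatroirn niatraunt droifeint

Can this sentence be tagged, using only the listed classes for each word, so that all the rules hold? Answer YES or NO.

YES

Candidates per position — 1:klia {R,V}; 2:thi {V}; 3:shairou {V}; 4:shairou {V}; 5:flatroirn {R,N}; 6:niatraunt {N}; 7:droifeint {N}.
One satisfying assignment: R V V V N N N.
Verifying each rule — rule 1 ✓; rule 2 ✓; rule 3 ✓; rule 4 ✓.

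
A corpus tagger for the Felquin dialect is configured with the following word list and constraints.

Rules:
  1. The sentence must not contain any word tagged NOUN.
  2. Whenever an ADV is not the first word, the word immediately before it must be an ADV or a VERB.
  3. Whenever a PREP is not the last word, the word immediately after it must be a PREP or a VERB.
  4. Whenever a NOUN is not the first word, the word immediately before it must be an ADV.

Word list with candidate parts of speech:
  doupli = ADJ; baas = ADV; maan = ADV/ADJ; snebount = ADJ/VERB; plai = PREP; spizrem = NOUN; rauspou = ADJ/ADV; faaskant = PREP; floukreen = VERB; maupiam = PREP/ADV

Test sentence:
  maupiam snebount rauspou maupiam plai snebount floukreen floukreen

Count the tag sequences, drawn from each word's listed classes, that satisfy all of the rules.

7

Candidates per position — 1:maupiam {PREP,ADV}; 2:snebount {ADJ,VERB}; 3:rauspou {ADJ,ADV}; 4:maupiam {PREP,ADV}; 5:plai {PREP}; 6:snebount {ADJ,VERB}; 7:floukreen {VERB}; 8:floukreen {VERB}.
There are 32 candidate sequences in total.
Checking each against the rules leaves 7 sequences.
Count = 7.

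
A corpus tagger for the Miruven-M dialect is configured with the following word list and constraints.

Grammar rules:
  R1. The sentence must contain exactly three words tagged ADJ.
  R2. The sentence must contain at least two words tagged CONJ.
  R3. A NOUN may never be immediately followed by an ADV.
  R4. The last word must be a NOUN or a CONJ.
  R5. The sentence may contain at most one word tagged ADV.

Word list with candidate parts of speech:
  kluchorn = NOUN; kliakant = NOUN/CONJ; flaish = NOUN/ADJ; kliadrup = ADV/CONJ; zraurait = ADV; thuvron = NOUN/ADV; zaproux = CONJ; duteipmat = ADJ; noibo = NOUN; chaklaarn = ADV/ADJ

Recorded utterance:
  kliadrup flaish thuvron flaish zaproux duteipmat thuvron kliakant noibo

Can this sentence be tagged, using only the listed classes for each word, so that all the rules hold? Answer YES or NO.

YES

Candidates per position — 1:kliadrup {ADV,CONJ}; 2:flaish {NOUN,ADJ}; 3:thuvron {NOUN,ADV}; 4:flaish {NOUN,ADJ}; 5:zaproux {CONJ}; 6:duteipmat {ADJ}; 7:thuvron {NOUN,ADV}; 8:kliakant {NOUN,CONJ}; 9:noibo {NOUN}.
One satisfying assignment: CONJ ADJ NOUN ADJ CONJ ADJ ADV NOUN NOUN.
Checking: rule 1 holds; rule 2 holds; rule 3 holds; rule 4 holds; rule 5 holds.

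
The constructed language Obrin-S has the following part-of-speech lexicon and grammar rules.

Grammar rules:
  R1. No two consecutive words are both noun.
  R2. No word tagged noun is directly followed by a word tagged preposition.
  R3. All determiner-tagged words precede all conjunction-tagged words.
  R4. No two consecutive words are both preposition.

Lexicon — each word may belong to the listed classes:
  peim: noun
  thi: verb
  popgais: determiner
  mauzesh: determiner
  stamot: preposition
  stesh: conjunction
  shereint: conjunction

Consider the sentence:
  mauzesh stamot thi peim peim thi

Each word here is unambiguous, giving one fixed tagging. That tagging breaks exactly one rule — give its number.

Fixed tagging: determiner preposition verb noun noun verb.
Applying the rules: R1 fails, R2 ok, R3 ok, R4 ok.
Only rule 1 fails.

1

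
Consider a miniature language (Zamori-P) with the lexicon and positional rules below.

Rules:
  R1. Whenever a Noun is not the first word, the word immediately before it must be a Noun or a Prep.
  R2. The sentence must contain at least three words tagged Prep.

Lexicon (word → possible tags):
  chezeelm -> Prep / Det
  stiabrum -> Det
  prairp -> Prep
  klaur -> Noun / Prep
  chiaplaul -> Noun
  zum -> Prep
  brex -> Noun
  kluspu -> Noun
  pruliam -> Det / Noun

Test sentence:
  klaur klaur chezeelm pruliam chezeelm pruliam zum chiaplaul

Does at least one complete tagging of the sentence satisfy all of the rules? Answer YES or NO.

Candidates per position — 1:klaur {Noun,Prep}; 2:klaur {Noun,Prep}; 3:chezeelm {Prep,Det}; 4:pruliam {Det,Noun}; 5:chezeelm {Prep,Det}; 6:pruliam {Det,Noun}; 7:zum {Prep}; 8:chiaplaul {Noun}.
One satisfying assignment: Prep Prep Prep Det Prep Noun Prep Noun.
Checking: rule 1 ✓; rule 2 ✓.

YES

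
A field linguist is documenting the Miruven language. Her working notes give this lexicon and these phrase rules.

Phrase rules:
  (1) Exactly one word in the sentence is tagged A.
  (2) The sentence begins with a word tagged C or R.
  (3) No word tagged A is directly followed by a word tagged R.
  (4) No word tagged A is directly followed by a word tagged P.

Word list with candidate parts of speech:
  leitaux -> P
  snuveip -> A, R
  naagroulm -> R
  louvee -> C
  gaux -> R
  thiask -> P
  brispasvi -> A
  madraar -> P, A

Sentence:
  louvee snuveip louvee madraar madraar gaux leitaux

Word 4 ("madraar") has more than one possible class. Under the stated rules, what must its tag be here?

Candidates per position — 1:louvee {C}; 2:snuveip {A,R}; 3:louvee {C}; 4:madraar {P,A}; 5:madraar {P,A}; 6:gaux {R}; 7:leitaux {P}.
If word 5 were A, no tagging could satisfy rule 3; so word 5 is P.
If word 4 were A, no tagging could satisfy rule 4; so word 4 is P.
If word 2 were R, no tagging could satisfy rule 1; so word 2 is A.
The unique satisfying tagging is: C A C P P R P.
Rule-by-rule: rule 1 ✓; rule 2 ✓; rule 3 ✓; rule 4 ✓.

P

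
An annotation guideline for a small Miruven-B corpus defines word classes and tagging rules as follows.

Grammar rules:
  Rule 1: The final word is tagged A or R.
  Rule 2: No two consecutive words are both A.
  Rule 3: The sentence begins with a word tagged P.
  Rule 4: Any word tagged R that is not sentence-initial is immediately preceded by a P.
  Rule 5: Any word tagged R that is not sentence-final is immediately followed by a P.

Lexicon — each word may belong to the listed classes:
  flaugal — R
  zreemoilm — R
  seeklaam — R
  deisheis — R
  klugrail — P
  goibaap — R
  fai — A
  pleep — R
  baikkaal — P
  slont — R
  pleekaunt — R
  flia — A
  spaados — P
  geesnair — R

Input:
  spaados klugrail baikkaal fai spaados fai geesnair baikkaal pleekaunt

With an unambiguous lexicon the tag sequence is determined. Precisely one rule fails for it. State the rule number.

4

Fixed tagging: P P P A P A R P R.
Applying the rules: R1 ok, R2 ok, R3 ok, R4 fails, R5 ok.
Only rule 4 fails.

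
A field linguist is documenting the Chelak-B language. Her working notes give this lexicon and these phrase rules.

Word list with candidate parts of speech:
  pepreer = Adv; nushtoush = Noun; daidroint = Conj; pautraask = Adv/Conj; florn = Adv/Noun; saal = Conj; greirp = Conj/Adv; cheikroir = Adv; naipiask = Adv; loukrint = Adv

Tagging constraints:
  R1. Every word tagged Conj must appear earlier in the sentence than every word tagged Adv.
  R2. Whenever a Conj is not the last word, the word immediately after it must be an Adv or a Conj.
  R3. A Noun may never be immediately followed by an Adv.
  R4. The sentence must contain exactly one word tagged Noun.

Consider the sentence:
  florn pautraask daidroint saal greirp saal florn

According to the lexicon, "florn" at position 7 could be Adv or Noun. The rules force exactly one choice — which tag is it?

Adv

Candidates per position — 1:florn {Adv,Noun}; 2:pautraask {Adv,Conj}; 3:daidroint {Conj}; 4:saal {Conj}; 5:greirp {Conj,Adv}; 6:saal {Conj}; 7:florn {Adv,Noun}.
Position 1: tagging it Adv would leave rule 1 unsatisfiable, so it must be Noun.
Position 2: tagging it Adv would leave rule 1 unsatisfiable, so it must be Conj.
Position 5: tagging it Adv would leave rule 1 unsatisfiable, so it must be Conj.
Position 7: tagging it Noun would leave rule 2 unsatisfiable, so it must be Adv.
So the tagging must be: Noun Conj Conj Conj Conj Conj Adv.
Rule-by-rule: rule 1 holds; rule 2 holds; rule 3 holds; rule 4 holds.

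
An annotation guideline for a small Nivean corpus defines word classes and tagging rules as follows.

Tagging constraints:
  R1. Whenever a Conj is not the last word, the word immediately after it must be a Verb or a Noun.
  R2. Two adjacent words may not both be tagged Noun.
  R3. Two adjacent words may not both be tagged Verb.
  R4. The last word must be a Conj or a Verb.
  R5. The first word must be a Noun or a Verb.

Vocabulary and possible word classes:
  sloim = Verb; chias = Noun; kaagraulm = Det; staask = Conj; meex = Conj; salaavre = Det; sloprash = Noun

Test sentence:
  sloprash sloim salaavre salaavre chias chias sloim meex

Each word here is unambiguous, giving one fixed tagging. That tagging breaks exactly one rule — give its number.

2

Fixed tagging: Noun Verb Det Det Noun Noun Verb Conj.
Checking each rule: R1 ✓, R2 ✗, R3 ✓, R4 ✓, R5 ✓.
Only rule 2 fails.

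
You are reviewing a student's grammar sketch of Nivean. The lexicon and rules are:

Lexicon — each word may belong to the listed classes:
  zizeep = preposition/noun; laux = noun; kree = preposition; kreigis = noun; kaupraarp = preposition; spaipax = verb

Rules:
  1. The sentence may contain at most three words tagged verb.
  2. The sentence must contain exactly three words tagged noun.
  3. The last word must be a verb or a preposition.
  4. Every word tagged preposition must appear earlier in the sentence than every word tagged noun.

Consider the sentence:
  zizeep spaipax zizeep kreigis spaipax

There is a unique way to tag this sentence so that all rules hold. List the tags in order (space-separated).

noun verb noun noun verb

Candidates per position — 1:zizeep {preposition,noun}; 2:spaipax {verb}; 3:zizeep {preposition,noun}; 4:kreigis {noun}; 5:spaipax {verb}.
Position 1: preposition is ruled out by rule 2; that leaves noun.
Position 3: preposition is ruled out by rule 2; that leaves noun.
The only consistent sequence is: noun verb noun noun verb.
Verifying each rule — rule 1 satisfied; rule 2 satisfied; rule 3 satisfied; rule 4 satisfied.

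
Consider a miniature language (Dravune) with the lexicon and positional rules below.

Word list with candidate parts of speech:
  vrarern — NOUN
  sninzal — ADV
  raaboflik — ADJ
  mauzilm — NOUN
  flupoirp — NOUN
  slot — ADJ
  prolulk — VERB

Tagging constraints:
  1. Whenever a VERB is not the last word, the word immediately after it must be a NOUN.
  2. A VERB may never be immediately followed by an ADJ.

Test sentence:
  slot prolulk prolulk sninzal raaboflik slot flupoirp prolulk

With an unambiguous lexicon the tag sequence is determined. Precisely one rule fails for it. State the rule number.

1

Fixed tagging: ADJ VERB VERB ADV ADJ ADJ NOUN VERB.
Rule check: R1 fails, R2 ok.
Only rule 1 fails.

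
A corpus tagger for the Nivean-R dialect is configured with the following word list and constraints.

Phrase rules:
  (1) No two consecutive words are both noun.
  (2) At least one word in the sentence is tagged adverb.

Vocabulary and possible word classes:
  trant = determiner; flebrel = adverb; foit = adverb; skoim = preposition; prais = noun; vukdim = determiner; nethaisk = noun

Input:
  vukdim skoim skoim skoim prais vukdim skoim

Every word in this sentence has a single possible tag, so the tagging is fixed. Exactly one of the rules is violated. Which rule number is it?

2

Fixed tagging: determiner preposition preposition preposition noun determiner preposition.
Rule check: R1 ok, R2 fails.
Only rule 2 fails.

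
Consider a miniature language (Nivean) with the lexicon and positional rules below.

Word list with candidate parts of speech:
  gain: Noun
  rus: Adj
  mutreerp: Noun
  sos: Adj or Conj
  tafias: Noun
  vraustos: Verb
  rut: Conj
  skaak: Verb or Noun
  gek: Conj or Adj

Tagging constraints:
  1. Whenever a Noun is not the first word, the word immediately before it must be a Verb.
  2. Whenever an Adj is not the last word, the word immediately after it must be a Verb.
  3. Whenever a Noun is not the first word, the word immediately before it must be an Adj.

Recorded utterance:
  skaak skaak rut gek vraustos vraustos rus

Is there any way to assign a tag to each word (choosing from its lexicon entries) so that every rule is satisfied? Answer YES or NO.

YES

Candidates per position — 1:skaak {Verb,Noun}; 2:skaak {Verb,Noun}; 3:rut {Conj}; 4:gek {Conj,Adj}; 5:vraustos {Verb}; 6:vraustos {Verb}; 7:rus {Adj}.
One satisfying assignment: Noun Verb Conj Conj Verb Verb Adj.
Verifying each rule — rule 1 ✓; rule 2 ✓; rule 3 ✓.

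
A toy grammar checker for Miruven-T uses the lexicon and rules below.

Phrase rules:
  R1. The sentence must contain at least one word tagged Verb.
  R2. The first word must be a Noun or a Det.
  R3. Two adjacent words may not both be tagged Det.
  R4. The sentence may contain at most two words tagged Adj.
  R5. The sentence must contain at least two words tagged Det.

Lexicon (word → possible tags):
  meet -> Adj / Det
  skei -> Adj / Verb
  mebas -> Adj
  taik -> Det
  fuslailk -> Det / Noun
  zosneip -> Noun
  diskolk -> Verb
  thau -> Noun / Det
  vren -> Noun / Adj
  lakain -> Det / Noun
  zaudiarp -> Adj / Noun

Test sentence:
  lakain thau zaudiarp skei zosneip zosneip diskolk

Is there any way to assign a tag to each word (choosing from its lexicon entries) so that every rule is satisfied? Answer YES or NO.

Candidates per position — 1:lakain {Det,Noun}; 2:thau {Noun,Det}; 3:zaudiarp {Adj,Noun}; 4:skei {Adj,Verb}; 5:zosneip {Noun}; 6:zosneip {Noun}; 7:diskolk {Verb}.
Every candidate sequence violates at least one rule; no consistent tagging exists.

NO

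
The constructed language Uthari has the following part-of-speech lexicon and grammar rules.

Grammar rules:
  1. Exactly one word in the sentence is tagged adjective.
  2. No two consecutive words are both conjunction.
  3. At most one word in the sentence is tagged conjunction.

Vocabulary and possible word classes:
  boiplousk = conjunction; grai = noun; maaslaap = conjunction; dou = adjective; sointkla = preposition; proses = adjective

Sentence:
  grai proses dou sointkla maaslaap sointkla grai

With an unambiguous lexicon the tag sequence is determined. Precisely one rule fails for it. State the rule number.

Fixed tagging: noun adjective adjective preposition conjunction preposition noun.
Applying the rules: R1 fail, R2 pass, R3 pass.
Only rule 1 fails.

1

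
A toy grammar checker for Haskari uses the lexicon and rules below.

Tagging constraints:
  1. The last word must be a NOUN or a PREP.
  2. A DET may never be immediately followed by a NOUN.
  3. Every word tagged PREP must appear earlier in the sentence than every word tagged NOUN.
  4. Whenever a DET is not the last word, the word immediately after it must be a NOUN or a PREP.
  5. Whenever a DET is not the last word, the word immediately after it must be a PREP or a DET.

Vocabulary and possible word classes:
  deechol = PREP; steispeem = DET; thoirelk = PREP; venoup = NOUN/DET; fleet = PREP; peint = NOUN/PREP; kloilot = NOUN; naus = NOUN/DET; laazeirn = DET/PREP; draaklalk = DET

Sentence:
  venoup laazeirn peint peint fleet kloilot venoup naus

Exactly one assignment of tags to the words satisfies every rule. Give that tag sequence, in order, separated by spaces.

DET PREP PREP PREP PREP NOUN NOUN NOUN

Candidates per position — 1:venoup {NOUN,DET}; 2:laazeirn {DET,PREP}; 3:peint {NOUN,PREP}; 4:peint {NOUN,PREP}; 5:fleet {PREP}; 6:kloilot {NOUN}; 7:venoup {NOUN,DET}; 8:naus {NOUN,DET}.
Position 1: NOUN is ruled out by rule 3; that leaves DET.
Position 2: DET is ruled out by rule 4; that leaves PREP.
Position 3: NOUN is ruled out by rule 3; that leaves PREP.
Position 4: NOUN is ruled out by rule 3; that leaves PREP.
Position 8: DET is ruled out by rule 1; that leaves NOUN.
Position 7: DET is ruled out by rule 2; that leaves NOUN.
That leaves exactly one tagging: DET PREP PREP PREP PREP NOUN NOUN NOUN.
Rule-by-rule: rule 1 ✓; rule 2 ✓; rule 3 ✓; rule 4 ✓; rule 5 ✓.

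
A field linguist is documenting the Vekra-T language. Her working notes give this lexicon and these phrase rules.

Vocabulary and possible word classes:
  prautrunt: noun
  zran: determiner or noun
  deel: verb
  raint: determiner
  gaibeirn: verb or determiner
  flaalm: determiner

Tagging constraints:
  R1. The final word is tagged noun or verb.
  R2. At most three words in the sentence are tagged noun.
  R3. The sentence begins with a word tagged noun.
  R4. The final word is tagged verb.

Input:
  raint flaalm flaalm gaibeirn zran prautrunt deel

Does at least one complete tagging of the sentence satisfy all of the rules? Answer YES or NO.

Candidates per position — 1:raint {determiner}; 2:flaalm {determiner}; 3:flaalm {determiner}; 4:gaibeirn {verb,determiner}; 5:zran {determiner,noun}; 6:prautrunt {noun}; 7:deel {verb}.
Rule 3 cannot be satisfied by any choice of tags from the lexicon.
So there is no consistent tagging.

NO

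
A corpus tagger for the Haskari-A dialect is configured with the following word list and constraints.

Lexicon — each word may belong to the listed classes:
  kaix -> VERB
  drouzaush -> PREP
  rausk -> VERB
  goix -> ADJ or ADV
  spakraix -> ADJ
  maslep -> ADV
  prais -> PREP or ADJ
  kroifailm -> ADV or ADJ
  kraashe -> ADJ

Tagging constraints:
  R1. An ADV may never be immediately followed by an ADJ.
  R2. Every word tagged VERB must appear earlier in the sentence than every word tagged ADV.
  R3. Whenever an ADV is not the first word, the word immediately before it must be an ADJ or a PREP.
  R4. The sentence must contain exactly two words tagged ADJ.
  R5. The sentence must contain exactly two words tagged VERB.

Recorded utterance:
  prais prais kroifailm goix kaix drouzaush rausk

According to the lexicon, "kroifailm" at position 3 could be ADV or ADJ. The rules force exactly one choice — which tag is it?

Candidates per position — 1:prais {PREP,ADJ}; 2:prais {PREP,ADJ}; 3:kroifailm {ADV,ADJ}; 4:goix {ADJ,ADV}; 5:kaix {VERB}; 6:drouzaush {PREP}; 7:rausk {VERB}.
At position 3, choosing ADV makes rule 2 impossible to satisfy; hence ADJ.
At position 4, choosing ADV makes rule 2 impossible to satisfy; hence ADJ.
At position 1, choosing ADJ makes rule 4 impossible to satisfy; hence PREP.
At position 2, choosing ADJ makes rule 4 impossible to satisfy; hence PREP.
So the tagging must be: PREP PREP ADJ ADJ VERB PREP VERB.
Check: rule 1 holds; rule 2 holds; rule 3 holds; rule 4 holds; rule 5 holds.

ADJ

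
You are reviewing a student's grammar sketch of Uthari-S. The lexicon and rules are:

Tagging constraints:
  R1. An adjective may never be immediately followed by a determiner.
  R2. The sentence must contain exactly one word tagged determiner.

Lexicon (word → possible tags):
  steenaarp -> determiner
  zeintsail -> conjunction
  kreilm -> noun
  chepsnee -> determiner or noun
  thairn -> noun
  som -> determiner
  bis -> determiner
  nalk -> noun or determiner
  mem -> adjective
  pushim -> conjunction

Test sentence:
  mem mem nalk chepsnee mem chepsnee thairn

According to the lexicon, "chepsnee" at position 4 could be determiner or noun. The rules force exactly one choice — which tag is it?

determiner

Candidates per position — 1:mem {adjective}; 2:mem {adjective}; 3:nalk {noun,determiner}; 4:chepsnee {determiner,noun}; 5:mem {adjective}; 6:chepsnee {determiner,noun}; 7:thairn {noun}.
Word 3 cannot be determiner — rule 1 would then fail for every completion. It is noun.
Word 6 cannot be determiner — rule 1 would then fail for every completion. It is noun.
Word 4 cannot be noun — rule 2 would then fail for every completion. It is determiner.
The only consistent sequence is: adjective adjective noun determiner adjective noun noun.
Check: rule 1 ok; rule 2 ok.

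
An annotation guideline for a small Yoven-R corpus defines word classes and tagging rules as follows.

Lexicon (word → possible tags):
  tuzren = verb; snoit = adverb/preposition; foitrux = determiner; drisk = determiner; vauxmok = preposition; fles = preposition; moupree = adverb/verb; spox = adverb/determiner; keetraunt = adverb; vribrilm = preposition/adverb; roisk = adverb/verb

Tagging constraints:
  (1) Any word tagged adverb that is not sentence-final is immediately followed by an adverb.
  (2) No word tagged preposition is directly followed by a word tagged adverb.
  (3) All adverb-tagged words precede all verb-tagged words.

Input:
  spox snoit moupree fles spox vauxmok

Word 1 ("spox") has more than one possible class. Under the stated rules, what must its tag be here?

determiner

Candidates per position — 1:spox {adverb,determiner}; 2:snoit {adverb,preposition}; 3:moupree {adverb,verb}; 4:fles {preposition}; 5:spox {adverb,determiner}; 6:vauxmok {preposition}.
Position 1: adverb is ruled out by rule 1; that leaves determiner.
Position 2: adverb is ruled out by rule 1; that leaves preposition.
Position 3: adverb is ruled out by rule 1; that leaves verb.
Position 5: adverb is ruled out by rule 1; that leaves determiner.
So the tagging must be: determiner preposition verb preposition determiner preposition.
Verifying each rule — rule 1 ✓; rule 2 ✓; rule 3 ✓.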